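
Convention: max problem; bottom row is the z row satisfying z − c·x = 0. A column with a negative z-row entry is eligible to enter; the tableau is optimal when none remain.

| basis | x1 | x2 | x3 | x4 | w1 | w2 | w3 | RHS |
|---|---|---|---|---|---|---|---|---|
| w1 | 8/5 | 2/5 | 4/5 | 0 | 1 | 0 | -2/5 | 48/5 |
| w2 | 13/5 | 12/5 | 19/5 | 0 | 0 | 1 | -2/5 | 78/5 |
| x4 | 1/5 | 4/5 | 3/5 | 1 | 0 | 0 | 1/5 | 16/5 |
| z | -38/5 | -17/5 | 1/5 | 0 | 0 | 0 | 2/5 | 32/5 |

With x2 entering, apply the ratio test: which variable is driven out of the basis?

Column x2 entries and ratios — w1: (48/5)/(2/5) = 24; w2: (78/5)/(12/5) = 13/2; x4: (16/5)/(4/5) = 4.
Smallest ratio is 4 in the row of x4, so x4 leaves.

x4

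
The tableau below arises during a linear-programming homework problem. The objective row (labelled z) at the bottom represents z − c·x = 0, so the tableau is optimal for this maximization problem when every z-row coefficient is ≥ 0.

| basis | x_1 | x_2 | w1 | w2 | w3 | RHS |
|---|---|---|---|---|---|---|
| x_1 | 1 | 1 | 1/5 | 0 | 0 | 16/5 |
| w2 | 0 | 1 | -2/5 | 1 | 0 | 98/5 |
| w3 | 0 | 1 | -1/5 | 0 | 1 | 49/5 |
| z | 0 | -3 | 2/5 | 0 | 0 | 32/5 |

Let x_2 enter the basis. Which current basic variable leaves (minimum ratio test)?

Column x_2 entries and ratios — x_1: (16/5)/1 = 16/5; w2: (98/5)/1 = 98/5; w3: (49/5)/1 = 49/5.
Smallest ratio is 16/5 in the row of x_1, so x_1 leaves.

x_1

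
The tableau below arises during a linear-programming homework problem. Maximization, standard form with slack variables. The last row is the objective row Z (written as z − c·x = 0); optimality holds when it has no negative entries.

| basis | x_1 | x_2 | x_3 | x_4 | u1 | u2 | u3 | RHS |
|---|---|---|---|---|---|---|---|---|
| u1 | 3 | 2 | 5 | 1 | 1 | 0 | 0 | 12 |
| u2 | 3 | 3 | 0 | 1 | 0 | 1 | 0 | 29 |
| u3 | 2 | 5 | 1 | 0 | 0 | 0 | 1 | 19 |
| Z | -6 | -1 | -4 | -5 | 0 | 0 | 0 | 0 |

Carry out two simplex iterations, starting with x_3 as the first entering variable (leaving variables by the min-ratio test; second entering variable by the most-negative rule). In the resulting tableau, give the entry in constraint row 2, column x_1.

0

Ratio test on column x_3 — row 1: 12/5 = 12/5; row 2: entry 0 ≤ 0; row 3: 19/1 = 19. Minimum is 12/5 at row 1 (u1 leaves); pivot element 5.
Divide row 1 by 5; eliminate column x_3 from the other rows.
Second iteration: most negative Z-row entry is -21/5 in column x_4, so x_4 enters.
Ratio test on column x_4 — row 1: (12/5)/(1/5) = 12; row 2: 29/1 = 29; row 3: entry -1/5 ≤ 0. Minimum is 12 at row 1 (x_3 leaves); pivot element 1/5.
Divide row 1 by 1/5; eliminate column x_4 from the other rows.
After both pivots, the entry at constraint row 2, column x_1 is 0.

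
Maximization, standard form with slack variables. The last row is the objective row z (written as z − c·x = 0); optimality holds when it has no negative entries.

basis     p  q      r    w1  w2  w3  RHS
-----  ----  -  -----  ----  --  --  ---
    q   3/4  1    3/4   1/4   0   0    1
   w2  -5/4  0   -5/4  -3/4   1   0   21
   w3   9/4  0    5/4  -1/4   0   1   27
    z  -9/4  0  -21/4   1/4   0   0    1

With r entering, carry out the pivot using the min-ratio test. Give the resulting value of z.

Ratio test on column r — row 1: 1/(3/4) = 4/3; row 2: entry -5/4 ≤ 0; row 3: 27/(5/4) = 108/5. Minimum is 4/3 at row 1 (q leaves); pivot element 3/4.
Pivot on row 1; the z-row RHS becomes 1 − (-21/4)·(4/3) = 8.

8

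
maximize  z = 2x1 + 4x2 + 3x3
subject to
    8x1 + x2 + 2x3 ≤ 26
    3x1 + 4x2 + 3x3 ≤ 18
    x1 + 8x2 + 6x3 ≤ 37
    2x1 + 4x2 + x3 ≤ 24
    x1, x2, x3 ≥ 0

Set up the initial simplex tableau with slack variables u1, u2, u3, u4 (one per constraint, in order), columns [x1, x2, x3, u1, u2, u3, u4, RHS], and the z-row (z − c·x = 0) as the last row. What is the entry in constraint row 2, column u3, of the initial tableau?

0

Slack u3 belongs to constraint 3; its column is the unit vector e_3, so the entry in row 2 is 0.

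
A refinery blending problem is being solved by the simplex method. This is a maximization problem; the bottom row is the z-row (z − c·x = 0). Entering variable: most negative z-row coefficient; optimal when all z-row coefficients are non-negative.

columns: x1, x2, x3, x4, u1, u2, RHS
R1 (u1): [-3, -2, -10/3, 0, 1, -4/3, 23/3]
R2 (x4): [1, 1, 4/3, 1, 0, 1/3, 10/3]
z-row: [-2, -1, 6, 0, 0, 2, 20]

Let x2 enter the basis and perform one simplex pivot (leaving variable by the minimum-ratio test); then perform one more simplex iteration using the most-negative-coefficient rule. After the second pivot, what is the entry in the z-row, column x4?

Ratio test on column x2 — row 1: entry -2 ≤ 0; row 2: (10/3)/1 = 10/3. Minimum is 10/3 at row 2 (x4 leaves); pivot element 1.
Divide row 2 by 1; eliminate column x2 from the other rows.
Second iteration: most negative z-row entry is -1 in column x1, so x1 enters.
Ratio test on column x1 — row 1: entry -1 ≤ 0; row 2: (10/3)/1 = 10/3. Minimum is 10/3 at row 2 (x2 leaves); pivot element 1.
Divide row 2 by 1; eliminate column x1 from the other rows.
After both pivots, the entry at the z-row, column x4 is 2.

2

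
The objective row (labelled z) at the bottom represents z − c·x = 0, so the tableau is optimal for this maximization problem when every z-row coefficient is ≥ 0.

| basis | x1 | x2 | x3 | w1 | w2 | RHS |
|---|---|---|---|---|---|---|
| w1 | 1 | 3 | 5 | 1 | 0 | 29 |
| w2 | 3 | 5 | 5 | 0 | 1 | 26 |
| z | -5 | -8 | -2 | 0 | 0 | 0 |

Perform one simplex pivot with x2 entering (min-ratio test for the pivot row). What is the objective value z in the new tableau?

Ratio test on column x2 — row 1: 29/3 = 29/3; row 2: 26/5 = 26/5. Minimum is 26/5 at row 2 (w2 leaves); pivot element 5.
Pivot on row 2; the z-row RHS becomes 0 − (-8)·(26/5) = 208/5.

208/5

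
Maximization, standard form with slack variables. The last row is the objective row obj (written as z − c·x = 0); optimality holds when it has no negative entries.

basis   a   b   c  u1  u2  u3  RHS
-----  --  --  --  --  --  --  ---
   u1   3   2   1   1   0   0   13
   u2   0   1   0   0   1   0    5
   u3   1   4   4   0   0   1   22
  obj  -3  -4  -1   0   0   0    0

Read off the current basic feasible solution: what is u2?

5

u2 is basic (row 2); its value is the RHS of that row, 5.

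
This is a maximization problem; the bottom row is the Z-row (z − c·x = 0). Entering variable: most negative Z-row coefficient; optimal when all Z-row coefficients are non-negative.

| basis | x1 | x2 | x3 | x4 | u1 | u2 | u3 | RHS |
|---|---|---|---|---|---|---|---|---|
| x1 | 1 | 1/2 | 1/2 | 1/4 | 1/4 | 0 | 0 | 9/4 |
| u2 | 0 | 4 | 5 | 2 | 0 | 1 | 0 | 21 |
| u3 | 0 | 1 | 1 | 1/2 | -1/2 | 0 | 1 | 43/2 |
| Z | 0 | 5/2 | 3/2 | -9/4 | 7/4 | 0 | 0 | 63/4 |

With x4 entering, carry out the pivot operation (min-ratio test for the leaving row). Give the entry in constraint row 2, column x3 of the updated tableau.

Ratio test on column x4 — row 1: (9/4)/(1/4) = 9; row 2: 21/2 = 21/2; row 3: (43/2)/(1/2) = 43. Minimum is 9 at row 1 (x1 leaves); pivot element 1/4.
Divide row 1 by 1/4; eliminate column x4 from the other rows.
Row 2 update in column x3: 5 − 2·2 = 1.

1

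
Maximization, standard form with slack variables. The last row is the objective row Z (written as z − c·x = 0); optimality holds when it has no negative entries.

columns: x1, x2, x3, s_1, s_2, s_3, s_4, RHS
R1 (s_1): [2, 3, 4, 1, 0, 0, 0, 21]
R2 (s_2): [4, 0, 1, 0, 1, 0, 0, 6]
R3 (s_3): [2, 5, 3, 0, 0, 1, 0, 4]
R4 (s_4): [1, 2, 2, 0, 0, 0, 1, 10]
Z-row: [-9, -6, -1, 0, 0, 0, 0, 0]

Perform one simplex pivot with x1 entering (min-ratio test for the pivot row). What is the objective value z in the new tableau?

27/2

Ratio test on column x1 — row 1: 21/2 = 21/2; row 2: 6/4 = 3/2; row 3: 4/2 = 2; row 4: 10/1 = 10. Minimum is 3/2 at row 2 (s_2 leaves); pivot element 4.
Pivot on row 2; the Z-row RHS becomes 0 − (-9)·(3/2) = 27/2.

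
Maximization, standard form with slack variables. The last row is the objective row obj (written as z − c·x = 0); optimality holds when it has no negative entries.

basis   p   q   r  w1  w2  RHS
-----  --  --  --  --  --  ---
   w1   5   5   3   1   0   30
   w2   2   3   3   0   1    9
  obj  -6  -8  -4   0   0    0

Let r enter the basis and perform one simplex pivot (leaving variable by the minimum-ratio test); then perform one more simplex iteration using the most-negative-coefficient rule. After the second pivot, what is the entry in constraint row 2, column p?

Ratio test on column r — row 1: 30/3 = 10; row 2: 9/3 = 3. Minimum is 3 at row 2 (w2 leaves); pivot element 3.
Divide row 2 by 3; eliminate column r from the other rows.
Second iteration: most negative obj-row entry is -4 in column q, so q enters.
Ratio test on column q — row 1: 21/2 = 21/2; row 2: 3/1 = 3. Minimum is 3 at row 2 (r leaves); pivot element 1.
Divide row 2 by 1; eliminate column q from the other rows.
After both pivots, the entry at constraint row 2, column p is 2/3.

2/3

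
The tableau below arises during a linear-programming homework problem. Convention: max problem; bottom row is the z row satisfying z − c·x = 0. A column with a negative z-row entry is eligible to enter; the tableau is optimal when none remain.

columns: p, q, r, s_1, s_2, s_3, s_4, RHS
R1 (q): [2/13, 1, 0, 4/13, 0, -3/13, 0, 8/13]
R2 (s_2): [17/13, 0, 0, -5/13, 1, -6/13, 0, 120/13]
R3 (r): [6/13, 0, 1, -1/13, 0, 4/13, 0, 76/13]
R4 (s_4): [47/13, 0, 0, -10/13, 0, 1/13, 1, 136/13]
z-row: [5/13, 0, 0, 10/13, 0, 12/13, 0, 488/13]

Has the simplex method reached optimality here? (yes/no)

Every z-row coefficient is ≥ 0, so the tableau is optimal.

yes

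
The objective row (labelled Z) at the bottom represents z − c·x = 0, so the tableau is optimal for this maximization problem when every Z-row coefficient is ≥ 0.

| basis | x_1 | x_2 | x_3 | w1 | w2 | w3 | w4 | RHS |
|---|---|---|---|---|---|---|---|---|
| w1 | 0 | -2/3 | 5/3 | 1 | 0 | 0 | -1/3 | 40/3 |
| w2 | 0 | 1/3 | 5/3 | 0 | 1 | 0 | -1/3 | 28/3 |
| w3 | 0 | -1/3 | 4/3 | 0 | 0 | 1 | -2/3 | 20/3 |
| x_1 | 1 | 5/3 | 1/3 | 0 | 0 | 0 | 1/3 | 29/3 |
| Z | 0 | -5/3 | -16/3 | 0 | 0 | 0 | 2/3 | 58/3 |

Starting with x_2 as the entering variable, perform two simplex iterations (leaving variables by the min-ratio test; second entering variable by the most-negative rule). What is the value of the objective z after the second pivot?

417/8

Ratio test on column x_2 — row 1: entry -2/3 ≤ 0; row 2: (28/3)/(1/3) = 28; row 3: entry -1/3 ≤ 0; row 4: (29/3)/(5/3) = 29/5. Minimum is 29/5 at row 4 (x_1 leaves); pivot element 5/3.
Pivot on row 4; the Z-row RHS becomes 58/3 − (-5/3)·(29/5) = 29.
Next entering variable (most negative Z-row entry -5): x_3.
Ratio test on column x_3 — row 1: (86/5)/(9/5) = 86/9; row 2: (37/5)/(8/5) = 37/8; row 3: (43/5)/(7/5) = 43/7; row 4: (29/5)/(1/5) = 29. Minimum is 37/8 at row 2 (w2 leaves); pivot element 8/5.
After the second pivot the Z-row RHS is 29 − (-5)·(37/8) = 417/8.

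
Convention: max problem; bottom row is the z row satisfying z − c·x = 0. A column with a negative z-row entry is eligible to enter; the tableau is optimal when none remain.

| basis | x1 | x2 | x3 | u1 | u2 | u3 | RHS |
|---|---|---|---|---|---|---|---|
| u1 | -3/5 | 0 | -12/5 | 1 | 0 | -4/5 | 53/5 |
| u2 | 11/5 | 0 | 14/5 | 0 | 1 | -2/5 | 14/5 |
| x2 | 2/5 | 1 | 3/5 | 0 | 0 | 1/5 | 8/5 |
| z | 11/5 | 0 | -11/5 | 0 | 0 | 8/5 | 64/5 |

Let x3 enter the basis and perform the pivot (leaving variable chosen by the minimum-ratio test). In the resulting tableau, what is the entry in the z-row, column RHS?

Ratio test on column x3 — row 1: entry -12/5 ≤ 0; row 2: (14/5)/(14/5) = 1; row 3: (8/5)/(3/5) = 8/3. Minimum is 1 at row 2 (u2 leaves); pivot element 14/5.
Divide row 2 by 14/5; eliminate column x3 from the other rows.
z-row update in column RHS: 64/5 − (-11/5)·1 = 15.

15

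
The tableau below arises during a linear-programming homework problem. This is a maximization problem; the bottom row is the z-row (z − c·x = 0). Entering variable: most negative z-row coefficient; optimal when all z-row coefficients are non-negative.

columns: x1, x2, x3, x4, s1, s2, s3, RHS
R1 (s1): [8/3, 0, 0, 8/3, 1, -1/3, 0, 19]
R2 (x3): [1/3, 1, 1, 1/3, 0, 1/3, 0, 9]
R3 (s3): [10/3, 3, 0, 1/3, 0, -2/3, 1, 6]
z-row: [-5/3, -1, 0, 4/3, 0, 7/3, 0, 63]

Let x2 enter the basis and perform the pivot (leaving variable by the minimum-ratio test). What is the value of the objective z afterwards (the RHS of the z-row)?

65

Ratio test on column x2 — row 1: entry 0 ≤ 0; row 2: 9/1 = 9; row 3: 6/3 = 2. Minimum is 2 at row 3 (s3 leaves); pivot element 3.
Pivot on row 3; the z-row RHS becomes 63 − (-1)·2 = 65.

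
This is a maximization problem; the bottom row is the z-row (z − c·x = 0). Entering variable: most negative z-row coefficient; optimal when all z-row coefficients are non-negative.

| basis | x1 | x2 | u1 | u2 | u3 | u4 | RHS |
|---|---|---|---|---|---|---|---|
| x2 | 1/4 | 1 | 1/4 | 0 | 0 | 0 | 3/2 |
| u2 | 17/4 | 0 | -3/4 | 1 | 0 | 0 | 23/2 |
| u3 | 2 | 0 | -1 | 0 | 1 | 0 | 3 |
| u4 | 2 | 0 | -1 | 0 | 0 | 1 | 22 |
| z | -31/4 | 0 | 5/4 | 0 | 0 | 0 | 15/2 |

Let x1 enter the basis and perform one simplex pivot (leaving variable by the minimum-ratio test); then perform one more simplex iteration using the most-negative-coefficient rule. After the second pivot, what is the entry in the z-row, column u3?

Ratio test on column x1 — row 1: (3/2)/(1/4) = 6; row 2: (23/2)/(17/4) = 46/17; row 3: 3/2 = 3/2; row 4: 22/2 = 11. Minimum is 3/2 at row 3 (u3 leaves); pivot element 2.
Divide row 3 by 2; eliminate column x1 from the other rows.
Second iteration: most negative z-row entry is -21/8 in column u1, so u1 enters.
Ratio test on column u1 — row 1: (9/8)/(3/8) = 3; row 2: (41/8)/(11/8) = 41/11; row 3: entry -1/2 ≤ 0; row 4: entry 0 ≤ 0. Minimum is 3 at row 1 (x2 leaves); pivot element 3/8.
Divide row 1 by 3/8; eliminate column u1 from the other rows.
After both pivots, the entry at the z-row, column u3 is 3.

3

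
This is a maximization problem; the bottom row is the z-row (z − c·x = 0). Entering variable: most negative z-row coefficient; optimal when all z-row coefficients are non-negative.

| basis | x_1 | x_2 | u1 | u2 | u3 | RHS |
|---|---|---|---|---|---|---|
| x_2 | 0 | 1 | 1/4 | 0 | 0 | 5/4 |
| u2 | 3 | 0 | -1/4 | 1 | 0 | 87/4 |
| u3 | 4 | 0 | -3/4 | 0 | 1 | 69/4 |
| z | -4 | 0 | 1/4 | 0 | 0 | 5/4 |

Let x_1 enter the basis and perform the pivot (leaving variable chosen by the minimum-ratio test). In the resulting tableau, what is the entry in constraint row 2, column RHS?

Ratio test on column x_1 — row 1: entry 0 ≤ 0; row 2: (87/4)/3 = 29/4; row 3: (69/4)/4 = 69/16. Minimum is 69/16 at row 3 (u3 leaves); pivot element 4.
Divide row 3 by 4; eliminate column x_1 from the other rows.
Row 2 update in column RHS: 87/4 − 3·(69/16) = 141/16.

141/16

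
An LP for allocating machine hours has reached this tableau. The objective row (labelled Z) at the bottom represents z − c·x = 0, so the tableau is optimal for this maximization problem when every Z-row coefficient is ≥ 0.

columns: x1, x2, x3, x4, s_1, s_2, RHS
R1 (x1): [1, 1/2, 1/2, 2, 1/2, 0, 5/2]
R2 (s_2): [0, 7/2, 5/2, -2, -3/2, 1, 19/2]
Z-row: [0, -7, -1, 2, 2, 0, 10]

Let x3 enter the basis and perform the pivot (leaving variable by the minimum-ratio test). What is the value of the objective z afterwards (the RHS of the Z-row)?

Ratio test on column x3 — row 1: (5/2)/(1/2) = 5; row 2: (19/2)/(5/2) = 19/5. Minimum is 19/5 at row 2 (s_2 leaves); pivot element 5/2.
Pivot on row 2; the Z-row RHS becomes 10 − (-1)·(19/5) = 69/5.

69/5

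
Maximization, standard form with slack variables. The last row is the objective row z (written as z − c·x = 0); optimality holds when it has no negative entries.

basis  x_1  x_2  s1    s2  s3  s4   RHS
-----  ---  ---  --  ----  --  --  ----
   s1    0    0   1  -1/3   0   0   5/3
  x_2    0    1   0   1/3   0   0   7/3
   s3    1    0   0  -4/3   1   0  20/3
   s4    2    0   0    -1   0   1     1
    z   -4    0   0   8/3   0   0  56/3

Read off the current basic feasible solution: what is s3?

s3 is basic (row 3); its value is the RHS of that row, 20/3.

20/3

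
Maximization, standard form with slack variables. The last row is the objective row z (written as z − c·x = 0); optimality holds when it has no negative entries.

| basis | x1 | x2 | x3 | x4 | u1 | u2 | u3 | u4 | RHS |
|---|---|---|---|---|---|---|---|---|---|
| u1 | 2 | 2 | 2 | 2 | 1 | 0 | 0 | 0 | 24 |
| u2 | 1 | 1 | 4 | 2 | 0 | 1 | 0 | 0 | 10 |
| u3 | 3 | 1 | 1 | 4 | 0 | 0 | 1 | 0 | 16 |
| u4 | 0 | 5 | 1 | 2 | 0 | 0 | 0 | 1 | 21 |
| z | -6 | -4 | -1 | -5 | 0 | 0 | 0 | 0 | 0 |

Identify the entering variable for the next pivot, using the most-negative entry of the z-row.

Negative z-row entries: x1: -6, x2: -4, x3: -1, x4: -5.
The most negative is -6 in column x1, so x1 enters.

x1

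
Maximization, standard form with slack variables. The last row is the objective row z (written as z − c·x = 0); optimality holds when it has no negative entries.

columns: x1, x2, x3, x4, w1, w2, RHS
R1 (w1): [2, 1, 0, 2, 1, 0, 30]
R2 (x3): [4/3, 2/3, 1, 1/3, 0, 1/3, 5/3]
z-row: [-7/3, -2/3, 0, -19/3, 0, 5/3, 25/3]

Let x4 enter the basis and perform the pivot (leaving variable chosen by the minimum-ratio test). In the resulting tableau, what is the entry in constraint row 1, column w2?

-2

Ratio test on column x4 — row 1: 30/2 = 15; row 2: (5/3)/(1/3) = 5. Minimum is 5 at row 2 (x3 leaves); pivot element 1/3.
Divide row 2 by 1/3; eliminate column x4 from the other rows.
Row 1 update in column w2: 0 − 2·1 = -2.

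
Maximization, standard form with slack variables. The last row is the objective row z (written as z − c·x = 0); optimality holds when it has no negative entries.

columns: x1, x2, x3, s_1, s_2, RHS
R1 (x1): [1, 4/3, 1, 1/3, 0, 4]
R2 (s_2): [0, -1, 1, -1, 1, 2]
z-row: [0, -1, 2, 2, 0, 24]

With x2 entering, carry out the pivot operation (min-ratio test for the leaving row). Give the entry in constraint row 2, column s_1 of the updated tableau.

-3/4

Ratio test on column x2 — row 1: 4/(4/3) = 3; row 2: entry -1 ≤ 0. Minimum is 3 at row 1 (x1 leaves); pivot element 4/3.
Divide row 1 by 4/3; eliminate column x2 from the other rows.
Row 2 update in column s_1: -1 − (-1)·(1/4) = -3/4.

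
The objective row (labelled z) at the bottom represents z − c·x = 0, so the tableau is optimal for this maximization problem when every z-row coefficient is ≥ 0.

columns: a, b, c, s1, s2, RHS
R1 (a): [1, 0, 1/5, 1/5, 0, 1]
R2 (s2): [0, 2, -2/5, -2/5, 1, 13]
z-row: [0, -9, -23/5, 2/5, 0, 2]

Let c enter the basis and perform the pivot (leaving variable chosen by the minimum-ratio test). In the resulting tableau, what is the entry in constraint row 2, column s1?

Ratio test on column c — row 1: 1/(1/5) = 5; row 2: entry -2/5 ≤ 0. Minimum is 5 at row 1 (a leaves); pivot element 1/5.
Divide row 1 by 1/5; eliminate column c from the other rows.
Row 2 update in column s1: -2/5 − (-2/5)·1 = 0.

0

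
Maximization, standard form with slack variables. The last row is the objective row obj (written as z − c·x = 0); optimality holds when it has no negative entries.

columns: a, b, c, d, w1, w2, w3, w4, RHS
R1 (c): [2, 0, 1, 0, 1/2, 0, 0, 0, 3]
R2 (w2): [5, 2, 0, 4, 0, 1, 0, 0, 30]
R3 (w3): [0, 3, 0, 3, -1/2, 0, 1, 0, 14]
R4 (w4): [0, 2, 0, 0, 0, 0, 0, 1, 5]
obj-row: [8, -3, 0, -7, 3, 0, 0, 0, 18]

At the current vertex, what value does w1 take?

0

w1 is not in the basis, so in the current basic feasible solution w1 = 0.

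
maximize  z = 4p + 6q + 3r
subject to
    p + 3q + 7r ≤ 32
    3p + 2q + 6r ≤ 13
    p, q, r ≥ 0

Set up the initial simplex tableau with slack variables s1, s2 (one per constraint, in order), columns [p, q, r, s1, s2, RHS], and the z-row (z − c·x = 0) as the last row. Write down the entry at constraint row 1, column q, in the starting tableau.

Constraint 1 has coefficient 3 on q.

3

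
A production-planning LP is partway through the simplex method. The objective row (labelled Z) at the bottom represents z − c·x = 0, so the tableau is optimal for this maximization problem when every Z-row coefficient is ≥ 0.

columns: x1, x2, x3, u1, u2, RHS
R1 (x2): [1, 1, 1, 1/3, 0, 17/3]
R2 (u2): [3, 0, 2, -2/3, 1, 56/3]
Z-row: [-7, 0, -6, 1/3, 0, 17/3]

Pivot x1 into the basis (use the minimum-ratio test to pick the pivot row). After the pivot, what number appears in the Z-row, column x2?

7

Ratio test on column x1 — row 1: (17/3)/1 = 17/3; row 2: (56/3)/3 = 56/9. Minimum is 17/3 at row 1 (x2 leaves); pivot element 1.
Divide row 1 by 1; eliminate column x1 from the other rows.
Z-row update in column x2: 0 − (-7)·1 = 7.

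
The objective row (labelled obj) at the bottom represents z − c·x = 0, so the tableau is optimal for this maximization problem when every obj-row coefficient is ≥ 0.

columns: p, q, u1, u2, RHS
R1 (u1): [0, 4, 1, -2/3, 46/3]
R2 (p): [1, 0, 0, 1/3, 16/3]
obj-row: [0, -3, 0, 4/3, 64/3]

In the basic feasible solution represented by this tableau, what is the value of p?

p is basic (row 2); its value is the RHS of that row, 16/3.

16/3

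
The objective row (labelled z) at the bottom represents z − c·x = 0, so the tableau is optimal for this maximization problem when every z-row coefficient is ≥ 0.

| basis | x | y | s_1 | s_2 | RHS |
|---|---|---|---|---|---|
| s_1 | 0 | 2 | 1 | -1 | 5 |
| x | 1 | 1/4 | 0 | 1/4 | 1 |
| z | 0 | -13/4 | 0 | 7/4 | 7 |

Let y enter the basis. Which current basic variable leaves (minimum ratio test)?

s_1

Column y entries and ratios — s_1: 5/2 = 5/2; x: 1/(1/4) = 4.
Smallest ratio is 5/2 in the row of s_1, so s_1 leaves.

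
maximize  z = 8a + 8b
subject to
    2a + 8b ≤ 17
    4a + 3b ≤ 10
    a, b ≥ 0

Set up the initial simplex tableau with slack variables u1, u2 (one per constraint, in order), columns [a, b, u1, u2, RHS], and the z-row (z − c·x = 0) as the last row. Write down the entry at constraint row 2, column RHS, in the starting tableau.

10

The RHS of constraint 2 is b_2 = 10.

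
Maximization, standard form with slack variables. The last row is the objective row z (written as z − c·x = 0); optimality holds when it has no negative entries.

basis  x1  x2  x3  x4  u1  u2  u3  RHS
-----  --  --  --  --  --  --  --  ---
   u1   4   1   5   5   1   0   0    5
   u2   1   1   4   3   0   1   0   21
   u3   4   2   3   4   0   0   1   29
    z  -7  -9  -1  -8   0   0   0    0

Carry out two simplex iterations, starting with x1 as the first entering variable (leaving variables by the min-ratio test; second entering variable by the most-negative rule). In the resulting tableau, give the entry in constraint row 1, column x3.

Ratio test on column x1 — row 1: 5/4 = 5/4; row 2: 21/1 = 21; row 3: 29/4 = 29/4. Minimum is 5/4 at row 1 (u1 leaves); pivot element 4.
Divide row 1 by 4; eliminate column x1 from the other rows.
Second iteration: most negative z-row entry is -29/4 in column x2, so x2 enters.
Ratio test on column x2 — row 1: (5/4)/(1/4) = 5; row 2: (79/4)/(3/4) = 79/3; row 3: 24/1 = 24. Minimum is 5 at row 1 (x1 leaves); pivot element 1/4.
Divide row 1 by 1/4; eliminate column x2 from the other rows.
After both pivots, the entry at constraint row 1, column x3 is 5.

5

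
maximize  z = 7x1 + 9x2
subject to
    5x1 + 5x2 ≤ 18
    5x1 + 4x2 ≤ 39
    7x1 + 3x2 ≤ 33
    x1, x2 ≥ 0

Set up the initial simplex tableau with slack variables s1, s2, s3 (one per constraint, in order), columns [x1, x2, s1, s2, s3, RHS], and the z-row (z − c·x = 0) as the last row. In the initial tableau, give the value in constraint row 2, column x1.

Constraint 2 has coefficient 5 on x1.

5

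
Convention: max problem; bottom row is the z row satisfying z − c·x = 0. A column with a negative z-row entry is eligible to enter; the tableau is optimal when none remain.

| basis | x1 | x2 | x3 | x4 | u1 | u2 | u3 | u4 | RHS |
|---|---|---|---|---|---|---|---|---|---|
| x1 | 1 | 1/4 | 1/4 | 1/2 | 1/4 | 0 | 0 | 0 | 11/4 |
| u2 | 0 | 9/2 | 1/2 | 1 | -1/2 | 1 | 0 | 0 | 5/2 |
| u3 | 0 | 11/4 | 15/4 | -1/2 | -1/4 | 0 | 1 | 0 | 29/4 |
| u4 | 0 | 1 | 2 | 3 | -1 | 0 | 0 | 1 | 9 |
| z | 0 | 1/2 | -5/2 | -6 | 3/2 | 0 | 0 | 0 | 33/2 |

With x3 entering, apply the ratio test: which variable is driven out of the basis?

Column x3 entries and ratios — x1: (11/4)/(1/4) = 11; u2: (5/2)/(1/2) = 5; u3: (29/4)/(15/4) = 29/15; u4: 9/2 = 9/2.
Smallest ratio is 29/15 in the row of u3, so u3 leaves.

u3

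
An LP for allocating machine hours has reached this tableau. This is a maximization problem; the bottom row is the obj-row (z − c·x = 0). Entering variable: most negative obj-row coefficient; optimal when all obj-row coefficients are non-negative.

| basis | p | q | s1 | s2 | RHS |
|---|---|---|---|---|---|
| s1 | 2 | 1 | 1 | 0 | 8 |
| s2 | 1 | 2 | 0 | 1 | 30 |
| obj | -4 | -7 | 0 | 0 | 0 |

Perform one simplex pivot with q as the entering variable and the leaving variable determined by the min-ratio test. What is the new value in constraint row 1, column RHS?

Ratio test on column q — row 1: 8/1 = 8; row 2: 30/2 = 15. Minimum is 8 at row 1 (s1 leaves); pivot element 1.
Divide row 1 by 1; eliminate column q from the other rows.
In the new row 1, the RHS entry is the old entry divided by the pivot: 8/1 = 8.

8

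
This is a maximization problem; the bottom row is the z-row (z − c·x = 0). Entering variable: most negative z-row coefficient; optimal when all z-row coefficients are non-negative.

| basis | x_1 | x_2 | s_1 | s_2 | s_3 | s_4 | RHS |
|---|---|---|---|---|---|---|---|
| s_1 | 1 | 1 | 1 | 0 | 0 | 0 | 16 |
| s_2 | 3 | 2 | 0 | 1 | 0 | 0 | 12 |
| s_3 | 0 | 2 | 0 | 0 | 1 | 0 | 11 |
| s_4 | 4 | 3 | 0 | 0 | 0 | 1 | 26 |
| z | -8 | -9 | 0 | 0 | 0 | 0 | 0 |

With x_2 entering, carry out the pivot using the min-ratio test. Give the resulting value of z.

99/2

Ratio test on column x_2 — row 1: 16/1 = 16; row 2: 12/2 = 6; row 3: 11/2 = 11/2; row 4: 26/3 = 26/3. Minimum is 11/2 at row 3 (s_3 leaves); pivot element 2.
Pivot on row 3; the z-row RHS becomes 0 − (-9)·(11/2) = 99/2.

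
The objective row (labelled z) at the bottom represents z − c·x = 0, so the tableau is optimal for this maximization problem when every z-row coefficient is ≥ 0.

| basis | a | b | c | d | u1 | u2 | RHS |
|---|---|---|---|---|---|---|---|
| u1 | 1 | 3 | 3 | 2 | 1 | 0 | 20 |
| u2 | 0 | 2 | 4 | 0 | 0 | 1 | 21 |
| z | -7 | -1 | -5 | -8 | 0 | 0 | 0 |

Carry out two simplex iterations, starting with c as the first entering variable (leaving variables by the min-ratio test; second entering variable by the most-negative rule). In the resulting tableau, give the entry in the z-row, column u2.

-7/4

Ratio test on column c — row 1: 20/3 = 20/3; row 2: 21/4 = 21/4. Minimum is 21/4 at row 2 (u2 leaves); pivot element 4.
Divide row 2 by 4; eliminate column c from the other rows.
Second iteration: most negative z-row entry is -8 in column d, so d enters.
Ratio test on column d — row 1: (17/4)/2 = 17/8; row 2: entry 0 ≤ 0. Minimum is 17/8 at row 1 (u1 leaves); pivot element 2.
Divide row 1 by 2; eliminate column d from the other rows.
After both pivots, the entry at the z-row, column u2 is -7/4.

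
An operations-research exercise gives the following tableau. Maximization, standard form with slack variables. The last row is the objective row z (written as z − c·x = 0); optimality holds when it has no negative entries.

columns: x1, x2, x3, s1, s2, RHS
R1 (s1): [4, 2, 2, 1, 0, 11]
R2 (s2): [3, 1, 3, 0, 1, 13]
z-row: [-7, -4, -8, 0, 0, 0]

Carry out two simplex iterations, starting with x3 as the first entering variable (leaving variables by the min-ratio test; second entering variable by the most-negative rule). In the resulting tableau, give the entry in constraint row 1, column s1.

Ratio test on column x3 — row 1: 11/2 = 11/2; row 2: 13/3 = 13/3. Minimum is 13/3 at row 2 (s2 leaves); pivot element 3.
Divide row 2 by 3; eliminate column x3 from the other rows.
Second iteration: most negative z-row entry is -4/3 in column x2, so x2 enters.
Ratio test on column x2 — row 1: (7/3)/(4/3) = 7/4; row 2: (13/3)/(1/3) = 13. Minimum is 7/4 at row 1 (s1 leaves); pivot element 4/3.
Divide row 1 by 4/3; eliminate column x2 from the other rows.
After both pivots, the entry at constraint row 1, column s1 is 3/4.

3/4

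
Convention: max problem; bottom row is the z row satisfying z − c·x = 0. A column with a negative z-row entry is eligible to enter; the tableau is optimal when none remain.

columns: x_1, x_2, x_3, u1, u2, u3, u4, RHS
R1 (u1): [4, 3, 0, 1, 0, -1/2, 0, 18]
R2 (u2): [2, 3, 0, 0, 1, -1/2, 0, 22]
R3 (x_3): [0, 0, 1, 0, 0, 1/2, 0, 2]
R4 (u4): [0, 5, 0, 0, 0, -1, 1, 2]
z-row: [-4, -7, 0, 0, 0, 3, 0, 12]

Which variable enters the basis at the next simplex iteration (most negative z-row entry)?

Negative z-row entries: x_1: -4, x_2: -7.
The most negative is -7 in column x_2, so x_2 enters.

x_2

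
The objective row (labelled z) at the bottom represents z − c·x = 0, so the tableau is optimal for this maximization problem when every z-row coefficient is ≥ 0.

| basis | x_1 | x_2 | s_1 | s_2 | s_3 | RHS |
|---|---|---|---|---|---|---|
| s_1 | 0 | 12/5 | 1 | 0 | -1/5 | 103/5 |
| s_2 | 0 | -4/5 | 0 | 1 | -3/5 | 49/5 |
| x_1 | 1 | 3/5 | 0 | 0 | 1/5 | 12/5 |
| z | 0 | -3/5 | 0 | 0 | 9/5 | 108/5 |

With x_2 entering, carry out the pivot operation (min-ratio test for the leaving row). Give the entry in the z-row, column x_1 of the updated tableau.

1

Ratio test on column x_2 — row 1: (103/5)/(12/5) = 103/12; row 2: entry -4/5 ≤ 0; row 3: (12/5)/(3/5) = 4. Minimum is 4 at row 3 (x_1 leaves); pivot element 3/5.
Divide row 3 by 3/5; eliminate column x_2 from the other rows.
z-row update in column x_1: 0 − (-3/5)·(5/3) = 1.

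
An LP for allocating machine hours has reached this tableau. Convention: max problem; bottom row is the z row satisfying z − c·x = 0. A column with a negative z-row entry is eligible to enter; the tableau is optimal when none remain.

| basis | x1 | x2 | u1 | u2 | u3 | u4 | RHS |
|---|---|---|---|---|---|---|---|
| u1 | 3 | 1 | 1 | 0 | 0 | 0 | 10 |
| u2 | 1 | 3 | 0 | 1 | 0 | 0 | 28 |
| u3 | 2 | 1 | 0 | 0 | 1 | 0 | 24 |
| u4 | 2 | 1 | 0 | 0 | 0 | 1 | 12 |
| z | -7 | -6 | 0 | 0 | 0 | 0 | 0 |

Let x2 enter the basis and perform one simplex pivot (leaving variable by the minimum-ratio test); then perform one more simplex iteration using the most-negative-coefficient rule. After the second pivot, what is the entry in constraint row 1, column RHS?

Ratio test on column x2 — row 1: 10/1 = 10; row 2: 28/3 = 28/3; row 3: 24/1 = 24; row 4: 12/1 = 12. Minimum is 28/3 at row 2 (u2 leaves); pivot element 3.
Divide row 2 by 3; eliminate column x2 from the other rows.
Second iteration: most negative z-row entry is -5 in column x1, so x1 enters.
Ratio test on column x1 — row 1: (2/3)/(8/3) = 1/4; row 2: (28/3)/(1/3) = 28; row 3: (44/3)/(5/3) = 44/5; row 4: (8/3)/(5/3) = 8/5. Minimum is 1/4 at row 1 (u1 leaves); pivot element 8/3.
Divide row 1 by 8/3; eliminate column x1 from the other rows.
After both pivots, the entry at constraint row 1, column RHS is 1/4.

1/4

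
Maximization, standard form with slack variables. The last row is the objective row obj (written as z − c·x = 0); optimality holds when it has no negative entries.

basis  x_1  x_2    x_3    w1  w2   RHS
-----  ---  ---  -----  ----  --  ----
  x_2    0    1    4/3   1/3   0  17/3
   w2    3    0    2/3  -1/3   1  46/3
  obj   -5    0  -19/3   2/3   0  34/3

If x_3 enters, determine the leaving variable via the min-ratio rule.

x_2

Column x_3 entries and ratios — x_2: (17/3)/(4/3) = 17/4; w2: (46/3)/(2/3) = 23.
Smallest ratio is 17/4 in the row of x_2, so x_2 leaves.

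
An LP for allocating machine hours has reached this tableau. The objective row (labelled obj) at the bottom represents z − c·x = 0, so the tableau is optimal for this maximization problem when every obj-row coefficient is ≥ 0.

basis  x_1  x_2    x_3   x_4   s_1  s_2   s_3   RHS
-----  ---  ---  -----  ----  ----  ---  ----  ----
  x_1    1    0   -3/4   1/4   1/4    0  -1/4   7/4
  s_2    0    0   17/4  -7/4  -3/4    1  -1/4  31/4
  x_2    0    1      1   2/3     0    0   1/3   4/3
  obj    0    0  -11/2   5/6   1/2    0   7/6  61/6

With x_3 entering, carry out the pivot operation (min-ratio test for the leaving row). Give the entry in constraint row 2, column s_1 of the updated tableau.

Ratio test on column x_3 — row 1: entry -3/4 ≤ 0; row 2: (31/4)/(17/4) = 31/17; row 3: (4/3)/1 = 4/3. Minimum is 4/3 at row 3 (x_2 leaves); pivot element 1.
Divide row 3 by 1; eliminate column x_3 from the other rows.
Row 2 update in column s_1: -3/4 − (17/4)·0 = -3/4.

-3/4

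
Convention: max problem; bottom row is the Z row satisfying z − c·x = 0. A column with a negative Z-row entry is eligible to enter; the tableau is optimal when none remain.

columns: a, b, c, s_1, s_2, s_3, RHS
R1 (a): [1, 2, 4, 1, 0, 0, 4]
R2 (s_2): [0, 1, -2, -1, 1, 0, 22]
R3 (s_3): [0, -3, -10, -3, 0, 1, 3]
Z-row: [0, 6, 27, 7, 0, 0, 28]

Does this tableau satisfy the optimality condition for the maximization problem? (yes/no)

Every Z-row coefficient is ≥ 0, so the tableau is optimal.

yes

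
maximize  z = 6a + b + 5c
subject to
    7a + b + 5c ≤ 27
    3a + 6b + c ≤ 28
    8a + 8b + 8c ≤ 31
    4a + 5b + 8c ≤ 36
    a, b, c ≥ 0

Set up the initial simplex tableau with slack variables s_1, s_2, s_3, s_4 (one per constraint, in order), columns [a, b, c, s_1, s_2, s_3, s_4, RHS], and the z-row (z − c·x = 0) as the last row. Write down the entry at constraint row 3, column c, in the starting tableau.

8

Constraint 3 has coefficient 8 on c.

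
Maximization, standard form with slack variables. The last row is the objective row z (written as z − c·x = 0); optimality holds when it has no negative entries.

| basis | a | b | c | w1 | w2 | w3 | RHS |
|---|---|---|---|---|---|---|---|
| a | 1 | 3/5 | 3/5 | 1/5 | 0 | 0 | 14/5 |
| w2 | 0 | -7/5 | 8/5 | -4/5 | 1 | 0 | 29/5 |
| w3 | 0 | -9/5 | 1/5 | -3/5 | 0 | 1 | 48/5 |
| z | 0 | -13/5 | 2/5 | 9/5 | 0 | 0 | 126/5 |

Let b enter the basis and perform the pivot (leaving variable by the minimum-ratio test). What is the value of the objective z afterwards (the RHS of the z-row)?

112/3

Ratio test on column b — row 1: (14/5)/(3/5) = 14/3; row 2: entry -7/5 ≤ 0; row 3: entry -9/5 ≤ 0. Minimum is 14/3 at row 1 (a leaves); pivot element 3/5.
Pivot on row 1; the z-row RHS becomes 126/5 − (-13/5)·(14/3) = 112/3.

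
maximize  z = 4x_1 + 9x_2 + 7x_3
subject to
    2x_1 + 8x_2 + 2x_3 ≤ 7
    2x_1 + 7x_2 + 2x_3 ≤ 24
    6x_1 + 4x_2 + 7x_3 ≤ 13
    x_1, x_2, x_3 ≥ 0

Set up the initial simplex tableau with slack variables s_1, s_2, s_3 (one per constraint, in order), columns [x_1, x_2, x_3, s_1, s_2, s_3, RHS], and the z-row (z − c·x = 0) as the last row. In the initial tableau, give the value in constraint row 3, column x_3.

Constraint 3 has coefficient 7 on x_3.

7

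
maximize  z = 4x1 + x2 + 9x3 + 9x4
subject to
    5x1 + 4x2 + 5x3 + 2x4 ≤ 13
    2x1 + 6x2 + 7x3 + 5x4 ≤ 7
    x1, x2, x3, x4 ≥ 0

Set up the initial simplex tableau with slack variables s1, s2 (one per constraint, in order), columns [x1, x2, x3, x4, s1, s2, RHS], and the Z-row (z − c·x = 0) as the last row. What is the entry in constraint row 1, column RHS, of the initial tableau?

The RHS of constraint 1 is b_1 = 13.

13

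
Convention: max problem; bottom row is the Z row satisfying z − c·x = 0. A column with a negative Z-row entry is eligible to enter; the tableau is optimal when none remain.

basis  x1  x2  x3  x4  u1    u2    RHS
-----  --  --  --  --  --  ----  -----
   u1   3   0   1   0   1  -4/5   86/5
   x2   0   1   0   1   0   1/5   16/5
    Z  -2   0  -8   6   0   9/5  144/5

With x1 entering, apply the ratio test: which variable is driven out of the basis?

Column x1 entries and ratios — u1: (86/5)/3 = 86/15; x2: 0 ≤ 0, skip.
Smallest ratio is 86/15 in the row of u1, so u1 leaves.

u1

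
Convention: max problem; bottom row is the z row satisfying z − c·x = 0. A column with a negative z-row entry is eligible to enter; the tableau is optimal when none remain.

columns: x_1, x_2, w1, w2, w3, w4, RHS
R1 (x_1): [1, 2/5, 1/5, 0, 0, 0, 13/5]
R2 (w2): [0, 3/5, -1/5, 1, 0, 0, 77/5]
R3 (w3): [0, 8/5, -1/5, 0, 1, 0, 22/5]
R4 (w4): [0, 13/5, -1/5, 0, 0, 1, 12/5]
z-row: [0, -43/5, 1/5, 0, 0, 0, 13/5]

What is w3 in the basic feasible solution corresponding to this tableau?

22/5

w3 is basic (row 3); its value is the RHS of that row, 22/5.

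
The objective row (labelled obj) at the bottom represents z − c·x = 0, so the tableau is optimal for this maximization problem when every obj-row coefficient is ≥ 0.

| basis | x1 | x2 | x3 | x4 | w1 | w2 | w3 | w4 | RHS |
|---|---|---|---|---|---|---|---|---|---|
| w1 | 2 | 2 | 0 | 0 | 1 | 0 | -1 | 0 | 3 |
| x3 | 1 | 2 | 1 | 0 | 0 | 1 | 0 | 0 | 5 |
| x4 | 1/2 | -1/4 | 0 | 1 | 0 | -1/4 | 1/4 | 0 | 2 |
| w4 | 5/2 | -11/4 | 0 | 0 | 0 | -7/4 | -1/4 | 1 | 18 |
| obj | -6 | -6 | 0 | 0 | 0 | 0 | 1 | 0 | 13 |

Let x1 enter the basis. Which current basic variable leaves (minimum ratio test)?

Column x1 entries and ratios — w1: 3/2 = 3/2; x3: 5/1 = 5; x4: 2/(1/2) = 4; w4: 18/(5/2) = 36/5.
Smallest ratio is 3/2 in the row of w1, so w1 leaves.

w1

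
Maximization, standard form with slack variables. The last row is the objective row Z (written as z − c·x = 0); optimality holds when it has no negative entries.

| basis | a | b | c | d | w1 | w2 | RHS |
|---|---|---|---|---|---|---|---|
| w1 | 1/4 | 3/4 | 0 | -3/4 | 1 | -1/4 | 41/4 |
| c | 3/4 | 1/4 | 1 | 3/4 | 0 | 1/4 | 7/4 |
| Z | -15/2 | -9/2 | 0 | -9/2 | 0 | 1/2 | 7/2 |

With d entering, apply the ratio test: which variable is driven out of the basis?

c

Column d entries and ratios — w1: -3/4 ≤ 0, skip; c: (7/4)/(3/4) = 7/3.
Smallest ratio is 7/3 in the row of c, so c leaves.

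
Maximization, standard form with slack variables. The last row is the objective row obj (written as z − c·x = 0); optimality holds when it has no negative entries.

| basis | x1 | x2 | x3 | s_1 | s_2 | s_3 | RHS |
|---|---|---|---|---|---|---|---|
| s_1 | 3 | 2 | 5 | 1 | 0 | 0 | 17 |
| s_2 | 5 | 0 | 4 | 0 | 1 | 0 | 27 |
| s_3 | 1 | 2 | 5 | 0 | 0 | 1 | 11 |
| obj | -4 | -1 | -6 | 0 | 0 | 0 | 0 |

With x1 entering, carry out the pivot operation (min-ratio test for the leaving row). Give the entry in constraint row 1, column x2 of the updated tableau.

Ratio test on column x1 — row 1: 17/3 = 17/3; row 2: 27/5 = 27/5; row 3: 11/1 = 11. Minimum is 27/5 at row 2 (s_2 leaves); pivot element 5.
Divide row 2 by 5; eliminate column x1 from the other rows.
Row 1 update in column x2: 2 − 3·0 = 2.

2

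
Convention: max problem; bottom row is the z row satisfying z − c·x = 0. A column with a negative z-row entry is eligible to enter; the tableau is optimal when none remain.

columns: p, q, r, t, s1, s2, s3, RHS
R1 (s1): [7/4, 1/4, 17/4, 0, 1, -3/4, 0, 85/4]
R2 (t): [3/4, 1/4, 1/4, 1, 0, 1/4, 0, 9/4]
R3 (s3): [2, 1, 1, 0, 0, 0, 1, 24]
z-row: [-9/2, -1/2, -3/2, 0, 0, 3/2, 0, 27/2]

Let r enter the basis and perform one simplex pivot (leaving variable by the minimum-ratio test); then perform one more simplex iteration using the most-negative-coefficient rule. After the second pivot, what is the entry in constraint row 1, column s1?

3/11

Ratio test on column r — row 1: (85/4)/(17/4) = 5; row 2: (9/4)/(1/4) = 9; row 3: 24/1 = 24. Minimum is 5 at row 1 (s1 leaves); pivot element 17/4.
Divide row 1 by 17/4; eliminate column r from the other rows.
Second iteration: most negative z-row entry is -66/17 in column p, so p enters.
Ratio test on column p — row 1: 5/(7/17) = 85/7; row 2: 1/(11/17) = 17/11; row 3: 19/(27/17) = 323/27. Minimum is 17/11 at row 2 (t leaves); pivot element 11/17.
Divide row 2 by 11/17; eliminate column p from the other rows.
After both pivots, the entry at constraint row 1, column s1 is 3/11.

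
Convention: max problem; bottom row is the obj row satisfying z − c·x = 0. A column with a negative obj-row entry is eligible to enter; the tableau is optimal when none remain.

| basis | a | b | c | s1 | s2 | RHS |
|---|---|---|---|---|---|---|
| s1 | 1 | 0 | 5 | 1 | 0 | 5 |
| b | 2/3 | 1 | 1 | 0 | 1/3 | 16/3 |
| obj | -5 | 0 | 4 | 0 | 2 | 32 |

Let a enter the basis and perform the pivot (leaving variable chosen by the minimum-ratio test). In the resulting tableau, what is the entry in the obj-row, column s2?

Ratio test on column a — row 1: 5/1 = 5; row 2: (16/3)/(2/3) = 8. Minimum is 5 at row 1 (s1 leaves); pivot element 1.
Divide row 1 by 1; eliminate column a from the other rows.
obj-row update in column s2: 2 − (-5)·0 = 2.

2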